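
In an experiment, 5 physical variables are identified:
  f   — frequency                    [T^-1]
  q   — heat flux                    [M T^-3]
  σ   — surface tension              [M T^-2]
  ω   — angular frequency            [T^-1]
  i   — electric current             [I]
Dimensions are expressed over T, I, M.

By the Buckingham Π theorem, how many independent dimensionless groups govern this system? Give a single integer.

2

Exponent matrix [T,I,M] × [f,q,σ,ω,i]:
  T: [-1 -3 -2 -1  0]
  I: [ 0  0  0  0  1]
  M: [ 0  1  1  0  0]
Echelon form has 3 nonzero rows (pivots: f,q,i)
Π count = n − r = 5 − 3 = 2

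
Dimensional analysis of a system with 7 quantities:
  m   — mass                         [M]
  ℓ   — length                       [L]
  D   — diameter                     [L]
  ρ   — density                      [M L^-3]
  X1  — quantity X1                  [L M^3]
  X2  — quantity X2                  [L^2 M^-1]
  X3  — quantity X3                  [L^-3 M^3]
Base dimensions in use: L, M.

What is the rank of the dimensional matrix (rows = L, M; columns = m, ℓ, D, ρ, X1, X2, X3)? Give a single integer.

Write exponents as rows L,M / cols m,ℓ,D,ρ,X1,X2,X3:
  L: [ 0  1  1 -3  1  2 -3]
  M: [ 1  0  0  1  3 -1  3]
Echelon form has 2 nonzero rows (pivots: m,ℓ)

2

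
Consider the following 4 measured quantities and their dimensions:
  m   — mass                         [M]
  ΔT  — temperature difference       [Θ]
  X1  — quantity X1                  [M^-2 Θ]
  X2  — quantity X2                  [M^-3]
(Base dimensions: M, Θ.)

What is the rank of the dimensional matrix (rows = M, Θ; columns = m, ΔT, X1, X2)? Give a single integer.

Exponent matrix [M,Θ] × [m,ΔT,X1,X2]:
  M: [ 1  0 -2 -3]
  Θ: [ 0  1  1  0]
Row reduction gives pivot columns m,ΔT; rank = 2

2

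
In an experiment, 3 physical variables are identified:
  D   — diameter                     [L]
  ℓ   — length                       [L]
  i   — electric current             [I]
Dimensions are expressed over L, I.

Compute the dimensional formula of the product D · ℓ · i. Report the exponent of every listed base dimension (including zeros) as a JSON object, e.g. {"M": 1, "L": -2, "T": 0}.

{"L": 2, "I": 1}

Write exponents as rows L,I / cols D,ℓ,i:
  L: [ 1  1  0]
  I: [ 0  0  1]
  [L]: (1)·1+(1)·1+(1)·0 = 2
  [I]: (1)·0+(1)·0+(1)·1 = 1
⇒ L^2 I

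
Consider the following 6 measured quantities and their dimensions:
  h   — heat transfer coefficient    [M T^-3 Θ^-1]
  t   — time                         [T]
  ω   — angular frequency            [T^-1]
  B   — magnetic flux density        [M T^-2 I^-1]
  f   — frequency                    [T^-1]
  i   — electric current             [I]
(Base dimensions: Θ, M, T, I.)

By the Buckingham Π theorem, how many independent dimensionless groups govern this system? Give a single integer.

Exponent matrix [Θ,M,T,I] × [h,t,ω,B,f,i]:
  Θ: [-1  0  0  0  0  0]
  M: [ 1  0  0  1  0  0]
  T: [-3  1 -1 -2 -1  0]
  I: [ 0  0  0 -1  0  1]
Echelon form has 4 nonzero rows (pivots: h,t,B,i)
Π count = n − r = 6 − 4 = 2

2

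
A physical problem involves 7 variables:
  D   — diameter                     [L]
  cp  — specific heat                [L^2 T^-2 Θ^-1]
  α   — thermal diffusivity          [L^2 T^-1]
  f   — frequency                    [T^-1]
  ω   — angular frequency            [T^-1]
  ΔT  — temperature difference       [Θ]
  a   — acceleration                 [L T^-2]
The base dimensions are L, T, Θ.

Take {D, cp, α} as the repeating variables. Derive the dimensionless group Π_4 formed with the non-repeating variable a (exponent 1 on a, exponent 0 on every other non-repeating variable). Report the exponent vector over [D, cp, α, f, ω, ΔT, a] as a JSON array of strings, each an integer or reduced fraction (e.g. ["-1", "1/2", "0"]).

Write exponents as rows L,T,Θ / cols D,cp,α,f,ω,ΔT,a:
  L: [ 1  2  2  0  0  0  1]
  T: [ 0 -2 -1 -1 -1  0 -2]
  Θ: [ 0 -1  0  0  0  1  0]
Row reduction gives pivot columns D,cp,α; rank = 3
Pivot set = {D,cp,α}, free = {f,ω,ΔT,a}
RREF:
  r0: [   1    0    0   -2   -2   -2   -3]
  r1: [   0    1    0    0    0   -1    0]
  r2: [   0    0    1    1    1    2    2]
Fix exponent of a at 1, f at 0, ω at 0, ΔT at 0; solve each RREF row for its pivot's exponent:
  r0: exp(D) + (-3)·1 = 0 ⇒ exp(D) = 3
  r1: exp(cp) + (0)·1 = 0 ⇒ exp(cp) = 0
  r2: exp(α) + (2)·1 = 0 ⇒ exp(α) = -2
Π_4 = D^3 · α^-2 · a

["3", "0", "-2", "0", "0", "0", "1"]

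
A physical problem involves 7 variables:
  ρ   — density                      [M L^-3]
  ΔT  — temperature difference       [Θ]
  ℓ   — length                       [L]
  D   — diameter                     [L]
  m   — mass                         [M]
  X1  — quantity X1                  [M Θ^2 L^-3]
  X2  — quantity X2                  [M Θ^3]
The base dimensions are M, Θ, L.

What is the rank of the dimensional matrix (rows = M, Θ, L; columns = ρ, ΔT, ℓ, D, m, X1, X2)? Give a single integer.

Exponent matrix [M,Θ,L] × [ρ,ΔT,ℓ,D,m,X1,X2]:
  M: [ 1  0  0  0  1  1  1]
  Θ: [ 0  1  0  0  0  2  3]
  L: [-3  0  1  1  0 -3  0]
RREF → pivots at {ρ,ΔT,ℓ} ⇒ r = 3

3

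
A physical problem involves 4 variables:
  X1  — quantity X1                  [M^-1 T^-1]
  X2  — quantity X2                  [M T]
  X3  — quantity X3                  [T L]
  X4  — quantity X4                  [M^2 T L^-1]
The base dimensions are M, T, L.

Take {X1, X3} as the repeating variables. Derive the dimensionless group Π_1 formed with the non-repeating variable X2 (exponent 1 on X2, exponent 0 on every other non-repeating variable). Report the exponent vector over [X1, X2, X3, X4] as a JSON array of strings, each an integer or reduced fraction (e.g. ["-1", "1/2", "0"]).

["1", "1", "0", "0"]

Write exponents as rows M,T,L / cols X1,X2,X3,X4:
  M: [-1  1  0  2]
  T: [-1  1  1  1]
  L: [ 0  0  1 -1]
Row reduction gives pivot columns X1,X3; rank = 2
Repeat: X1,X3; free: X2,X4
RREF:
  r0: [   1   -1    0   -2]
  r1: [   0    0    1   -1]
  r2: [   0    0    0    0]
Fix exponent of X2 at 1, X4 at 0; solve each RREF row for its pivot's exponent:
  r0: exp(X1) + (-1)·1 = 0 ⇒ exp(X1) = 1
  r1: exp(X3) + (0)·1 = 0 ⇒ exp(X3) = 0
Π_1 = X1 · X2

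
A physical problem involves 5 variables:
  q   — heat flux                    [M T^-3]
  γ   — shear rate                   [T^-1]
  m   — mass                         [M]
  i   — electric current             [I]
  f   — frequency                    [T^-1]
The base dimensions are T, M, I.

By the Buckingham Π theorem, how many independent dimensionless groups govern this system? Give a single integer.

Write exponents as rows T,M,I / cols q,γ,m,i,f:
  T: [-3 -1  0  0 -1]
  M: [ 1  0  1  0  0]
  I: [ 0  0  0  1  0]
Row reduction gives pivot columns q,γ,i; rank = 3
n=5, r=3 ⇒ 2 dimensionless groups

2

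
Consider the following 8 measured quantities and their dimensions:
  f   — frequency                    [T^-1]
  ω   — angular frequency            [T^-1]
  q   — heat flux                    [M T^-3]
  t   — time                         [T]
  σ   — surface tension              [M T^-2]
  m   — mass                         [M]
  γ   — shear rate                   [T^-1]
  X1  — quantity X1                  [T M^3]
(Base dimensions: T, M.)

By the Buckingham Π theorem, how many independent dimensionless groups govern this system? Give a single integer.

6

Write exponents as rows T,M / cols f,ω,q,t,σ,m,γ,X1:
  T: [-1 -1 -3  1 -2  0 -1  1]
  M: [ 0  0  1  0  1  1  0  3]
RREF → pivots at {f,q} ⇒ r = 2
Π count = n − r = 8 − 2 = 6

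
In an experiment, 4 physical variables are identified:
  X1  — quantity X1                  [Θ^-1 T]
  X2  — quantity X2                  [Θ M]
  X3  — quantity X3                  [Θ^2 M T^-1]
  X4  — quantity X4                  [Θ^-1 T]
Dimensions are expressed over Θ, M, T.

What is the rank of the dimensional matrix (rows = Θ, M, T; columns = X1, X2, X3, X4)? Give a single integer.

Exponent matrix [Θ,M,T] × [X1,X2,X3,X4]:
  Θ: [-1  1  2 -1]
  M: [ 0  1  1  0]
  T: [ 1  0 -1  1]
Echelon form has 2 nonzero rows (pivots: X1,X2)

2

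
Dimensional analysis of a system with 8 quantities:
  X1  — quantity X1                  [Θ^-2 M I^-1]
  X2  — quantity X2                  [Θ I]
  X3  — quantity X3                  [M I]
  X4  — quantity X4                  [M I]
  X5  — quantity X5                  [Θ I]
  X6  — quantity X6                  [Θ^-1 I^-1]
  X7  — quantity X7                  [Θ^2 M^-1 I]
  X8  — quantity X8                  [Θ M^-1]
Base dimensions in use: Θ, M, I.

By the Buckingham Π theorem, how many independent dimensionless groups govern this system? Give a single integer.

Dimensional matrix (Θ×M×I by X1×X2×X3×X4×X5×X6×X7×X8):
  Θ: [-2  1  0  0  1 -1  2  1]
  M: [ 1  0  1  1  0  0 -1 -1]
  I: [-1  1  1  1  1 -1  1  0]
RREF → pivots at {X1,X2} ⇒ r = 2
Π count = n − r = 8 − 2 = 6

6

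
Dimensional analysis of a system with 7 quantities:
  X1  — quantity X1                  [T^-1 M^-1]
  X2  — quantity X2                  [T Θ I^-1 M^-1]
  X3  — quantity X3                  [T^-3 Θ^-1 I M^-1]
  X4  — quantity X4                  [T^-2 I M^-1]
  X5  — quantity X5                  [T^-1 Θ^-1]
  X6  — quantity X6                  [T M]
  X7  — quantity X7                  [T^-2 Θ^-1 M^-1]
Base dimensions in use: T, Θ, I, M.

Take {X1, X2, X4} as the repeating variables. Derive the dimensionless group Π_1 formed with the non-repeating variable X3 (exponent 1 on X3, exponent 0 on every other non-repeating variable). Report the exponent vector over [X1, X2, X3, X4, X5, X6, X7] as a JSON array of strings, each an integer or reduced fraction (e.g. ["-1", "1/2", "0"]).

Write exponents as rows T,Θ,I,M / cols X1,X2,X3,X4,X5,X6,X7:
  T: [-1  1 -3 -2 -1  1 -2]
  Θ: [ 0  1 -1  0 -1  0 -1]
  I: [ 0 -1  1  1  0  0  0]
  M: [-1 -1 -1 -1  0  1 -1]
Echelon form has 3 nonzero rows (pivots: X1,X2,X4)
Repeat: X1,X2,X4; free: X3,X5,X6,X7
RREF:
  r0: [   1    0    2    0    2   -1    3]
  r1: [   0    1   -1    0   -1    0   -1]
  r2: [   0    0    0    1   -1    0   -1]
  r3: [   0    0    0    0    0    0    0]
Fix exponent of X3 at 1, X5 at 0, X6 at 0, X7 at 0; solve each RREF row for its pivot's exponent:
  r0: exp(X1) + (2)·1 = 0 ⇒ exp(X1) = -2
  r1: exp(X2) + (-1)·1 = 0 ⇒ exp(X2) = 1
  r2: exp(X4) + (0)·1 = 0 ⇒ exp(X4) = 0
Π_1 = X1^-2 · X2 · X3

["-2", "1", "1", "0", "0", "0", "0"]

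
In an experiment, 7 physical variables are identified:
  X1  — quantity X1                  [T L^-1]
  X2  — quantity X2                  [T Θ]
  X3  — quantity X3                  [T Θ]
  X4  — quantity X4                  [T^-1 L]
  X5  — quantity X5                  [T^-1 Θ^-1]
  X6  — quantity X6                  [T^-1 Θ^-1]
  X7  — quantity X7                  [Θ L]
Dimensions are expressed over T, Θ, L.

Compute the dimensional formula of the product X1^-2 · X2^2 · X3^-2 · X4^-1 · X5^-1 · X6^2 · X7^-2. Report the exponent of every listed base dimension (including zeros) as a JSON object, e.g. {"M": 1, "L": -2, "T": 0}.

{"T": -2, "Θ": -3, "L": -1}

Write exponents as rows T,Θ,L / cols X1,X2,X3,X4,X5,X6,X7:
  T: [ 1  1  1 -1 -1 -1  0]
  Θ: [ 0  1  1  0 -1 -1  1]
  L: [-1  0  0  1  0  0  1]
  [T]: (-2)·1+(2)·1+(-2)·1+(-1)·-1+(-1)·-1+(2)·-1+(-2)·0 = -2
  [Θ]: (-2)·0+(2)·1+(-2)·1+(-1)·0+(-1)·-1+(2)·-1+(-2)·1 = -3
  [L]: (-2)·-1+(2)·0+(-2)·0+(-1)·1+(-1)·0+(2)·0+(-2)·1 = -1
⇒ T^-2 Θ^-3 L^-1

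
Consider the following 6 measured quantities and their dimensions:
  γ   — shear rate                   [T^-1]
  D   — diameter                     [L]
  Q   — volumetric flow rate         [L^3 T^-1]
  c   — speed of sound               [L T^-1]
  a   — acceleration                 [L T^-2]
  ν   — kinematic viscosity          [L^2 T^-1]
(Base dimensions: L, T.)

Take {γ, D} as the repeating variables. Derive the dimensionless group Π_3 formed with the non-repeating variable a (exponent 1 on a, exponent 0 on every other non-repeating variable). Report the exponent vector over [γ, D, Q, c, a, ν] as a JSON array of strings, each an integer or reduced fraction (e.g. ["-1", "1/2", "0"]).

Exponent matrix [L,T] × [γ,D,Q,c,a,ν]:
  L: [ 0  1  3  1  1  2]
  T: [-1  0 -1 -1 -2 -1]
Row reduction gives pivot columns γ,D; rank = 2
Repeat: γ,D; free: Q,c,a,ν
RREF:
  r0: [   1    0    1    1    2    1]
  r1: [   0    1    3    1    1    2]
Fix exponent of a at 1, Q at 0, c at 0, ν at 0; solve each RREF row for its pivot's exponent:
  r0: exp(γ) + (2)·1 = 0 ⇒ exp(γ) = -2
  r1: exp(D) + (1)·1 = 0 ⇒ exp(D) = -1
Π_3 = γ^-2 · D^-1 · a

["-2", "-1", "0", "0", "1", "0"]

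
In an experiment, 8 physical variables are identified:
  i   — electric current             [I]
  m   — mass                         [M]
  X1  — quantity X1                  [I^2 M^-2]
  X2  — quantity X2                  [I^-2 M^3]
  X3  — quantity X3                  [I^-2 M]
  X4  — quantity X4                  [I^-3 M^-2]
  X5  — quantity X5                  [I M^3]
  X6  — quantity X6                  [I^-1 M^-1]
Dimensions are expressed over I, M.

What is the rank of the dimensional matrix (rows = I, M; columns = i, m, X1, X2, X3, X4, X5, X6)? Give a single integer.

Write exponents as rows I,M / cols i,m,X1,X2,X3,X4,X5,X6:
  I: [ 1  0  2 -2 -2 -3  1 -1]
  M: [ 0  1 -2  3  1 -2  3 -1]
RREF → pivots at {i,m} ⇒ r = 2

2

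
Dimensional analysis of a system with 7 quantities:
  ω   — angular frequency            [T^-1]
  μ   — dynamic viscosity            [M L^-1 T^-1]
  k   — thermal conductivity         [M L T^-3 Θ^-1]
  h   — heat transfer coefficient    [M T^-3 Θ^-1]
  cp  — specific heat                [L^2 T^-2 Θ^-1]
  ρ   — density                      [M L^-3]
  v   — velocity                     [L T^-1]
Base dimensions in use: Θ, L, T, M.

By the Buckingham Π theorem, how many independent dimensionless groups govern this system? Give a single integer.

3

Dimensional matrix (Θ×L×T×M by ω×μ×k×h×cp×ρ×v):
  Θ: [ 0  0 -1 -1 -1  0  0]
  L: [ 0 -1  1  0  2 -3  1]
  T: [-1 -1 -3 -3 -2  0 -1]
  M: [ 0  1  1  1  0  1  0]
RREF → pivots at {ω,μ,k,h} ⇒ r = 4
7 vars − rank 4 = 3 Π groups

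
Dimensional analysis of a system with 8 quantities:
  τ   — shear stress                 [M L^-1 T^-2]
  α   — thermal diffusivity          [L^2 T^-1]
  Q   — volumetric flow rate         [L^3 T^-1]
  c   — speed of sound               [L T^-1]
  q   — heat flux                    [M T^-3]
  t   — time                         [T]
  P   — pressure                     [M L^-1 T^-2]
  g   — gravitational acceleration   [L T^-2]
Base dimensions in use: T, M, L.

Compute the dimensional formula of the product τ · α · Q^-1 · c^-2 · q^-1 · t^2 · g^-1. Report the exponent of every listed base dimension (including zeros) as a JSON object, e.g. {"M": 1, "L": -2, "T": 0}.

Write exponents as rows T,M,L / cols τ,α,Q,c,q,t,P,g:
  T: [-2 -1 -1 -1 -3  1 -2 -2]
  M: [ 1  0  0  0  1  0  1  0]
  L: [-1  2  3  1  0  0 -1  1]
  [T]: (1)·-2+(1)·-1+(-1)·-1+(-2)·-1+(-1)·-3+(2)·1+(-1)·-2 = 7
  [M]: (1)·1+(1)·0+(-1)·0+(-2)·0+(-1)·1+(2)·0+(-1)·0 = 0
  [L]: (1)·-1+(1)·2+(-1)·3+(-2)·1+(-1)·0+(2)·0+(-1)·1 = -5
⇒ T^7 L^-5

{"T": 7, "M": 0, "L": -5}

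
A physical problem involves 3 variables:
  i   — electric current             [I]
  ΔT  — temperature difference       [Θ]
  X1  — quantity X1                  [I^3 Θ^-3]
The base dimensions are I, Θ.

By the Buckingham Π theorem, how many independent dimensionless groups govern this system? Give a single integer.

1

Dimensional matrix (I×Θ by i×ΔT×X1):
  I: [ 1  0  3]
  Θ: [ 0  1 -3]
Echelon form has 2 nonzero rows (pivots: i,ΔT)
3 vars − rank 2 = 1 Π group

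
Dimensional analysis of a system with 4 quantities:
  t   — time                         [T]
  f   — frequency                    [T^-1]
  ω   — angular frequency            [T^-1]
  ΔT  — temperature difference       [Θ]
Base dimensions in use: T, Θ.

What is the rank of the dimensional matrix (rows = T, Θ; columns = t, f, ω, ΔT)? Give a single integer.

2

Exponent matrix [T,Θ] × [t,f,ω,ΔT]:
  T: [ 1 -1 -1  0]
  Θ: [ 0  0  0  1]
Row reduction gives pivot columns t,ΔT; rank = 2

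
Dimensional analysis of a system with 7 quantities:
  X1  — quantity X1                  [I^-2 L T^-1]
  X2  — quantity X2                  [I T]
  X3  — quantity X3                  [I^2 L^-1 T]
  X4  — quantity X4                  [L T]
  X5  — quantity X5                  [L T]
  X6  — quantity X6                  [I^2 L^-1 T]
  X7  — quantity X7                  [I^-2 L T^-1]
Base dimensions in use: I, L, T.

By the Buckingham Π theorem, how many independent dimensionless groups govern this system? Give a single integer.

Dimensional matrix (I×L×T by X1×X2×X3×X4×X5×X6×X7):
  I: [-2  1  2  0  0  2 -2]
  L: [ 1  0 -1  1  1 -1  1]
  T: [-1  1  1  1  1  1 -1]
Echelon form has 2 nonzero rows (pivots: X1,X2)
7 vars − rank 2 = 5 Π groups

5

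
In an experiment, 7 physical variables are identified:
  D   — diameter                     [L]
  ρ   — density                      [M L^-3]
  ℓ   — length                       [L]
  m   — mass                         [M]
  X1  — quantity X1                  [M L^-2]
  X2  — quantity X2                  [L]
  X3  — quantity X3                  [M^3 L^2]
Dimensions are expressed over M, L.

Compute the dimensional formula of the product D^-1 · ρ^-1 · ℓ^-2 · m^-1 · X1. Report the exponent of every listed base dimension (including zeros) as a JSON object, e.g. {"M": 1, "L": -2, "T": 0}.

{"M": -1, "L": -2}

Dimensional matrix (M×L by D×ρ×ℓ×m×X1×X2×X3):
  M: [ 0  1  0  1  1  0  3]
  L: [ 1 -3  1  0 -2  1  2]
  [M]: (-1)·0+(-1)·1+(-2)·0+(-1)·1+(1)·1 = -1
  [L]: (-1)·1+(-1)·-3+(-2)·1+(-1)·0+(1)·-2 = -2
⇒ M^-1 L^-2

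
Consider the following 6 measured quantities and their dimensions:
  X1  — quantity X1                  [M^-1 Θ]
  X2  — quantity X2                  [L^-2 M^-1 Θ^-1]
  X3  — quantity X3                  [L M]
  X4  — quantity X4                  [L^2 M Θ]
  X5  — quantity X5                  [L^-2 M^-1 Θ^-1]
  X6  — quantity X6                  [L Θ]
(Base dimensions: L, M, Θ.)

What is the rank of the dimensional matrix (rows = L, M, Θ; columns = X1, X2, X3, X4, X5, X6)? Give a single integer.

2

Write exponents as rows L,M,Θ / cols X1,X2,X3,X4,X5,X6:
  L: [ 0 -2  1  2 -2  1]
  M: [-1 -1  1  1 -1  0]
  Θ: [ 1 -1  0  1 -1  1]
Row reduction gives pivot columns X1,X2; rank = 2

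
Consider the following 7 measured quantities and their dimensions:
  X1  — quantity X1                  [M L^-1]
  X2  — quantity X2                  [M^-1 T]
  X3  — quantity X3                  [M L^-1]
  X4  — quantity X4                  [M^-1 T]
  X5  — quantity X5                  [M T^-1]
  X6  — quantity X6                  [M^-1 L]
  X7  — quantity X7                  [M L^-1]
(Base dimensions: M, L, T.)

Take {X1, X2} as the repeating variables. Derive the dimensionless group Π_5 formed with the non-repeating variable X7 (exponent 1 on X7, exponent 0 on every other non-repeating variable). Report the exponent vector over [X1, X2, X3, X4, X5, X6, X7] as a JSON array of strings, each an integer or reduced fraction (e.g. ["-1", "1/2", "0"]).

["-1", "0", "0", "0", "0", "0", "1"]

Write exponents as rows M,L,T / cols X1,X2,X3,X4,X5,X6,X7:
  M: [ 1 -1  1 -1  1 -1  1]
  L: [-1  0 -1  0  0  1 -1]
  T: [ 0  1  0  1 -1  0  0]
Row reduction gives pivot columns X1,X2; rank = 2
Repeat: X1,X2; free: X3,X4,X5,X6,X7
RREF:
  r0: [   1    0    1    0    0   -1    1]
  r1: [   0    1    0    1   -1    0    0]
  r2: [   0    0    0    0    0    0    0]
Fix exponent of X7 at 1, X3 at 0, X4 at 0, X5 at 0, X6 at 0; solve each RREF row for its pivot's exponent:
  r0: exp(X1) + (1)·1 = 0 ⇒ exp(X1) = -1
  r1: exp(X2) + (0)·1 = 0 ⇒ exp(X2) = 0
Π_5 = X1^-1 · X7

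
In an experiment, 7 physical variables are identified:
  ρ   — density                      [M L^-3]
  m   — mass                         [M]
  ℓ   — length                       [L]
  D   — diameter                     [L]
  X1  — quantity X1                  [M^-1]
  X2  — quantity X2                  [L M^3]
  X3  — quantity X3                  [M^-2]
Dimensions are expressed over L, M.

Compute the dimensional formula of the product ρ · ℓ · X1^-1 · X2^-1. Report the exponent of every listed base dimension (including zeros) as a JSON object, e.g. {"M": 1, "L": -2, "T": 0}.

Exponent matrix [L,M] × [ρ,m,ℓ,D,X1,X2,X3]:
  L: [-3  0  1  1  0  1  0]
  M: [ 1  1  0  0 -1  3 -2]
  [L]: (1)·-3+(1)·1+(-1)·0+(-1)·1 = -3
  [M]: (1)·1+(1)·0+(-1)·-1+(-1)·3 = -1
⇒ L^-3 M^-1

{"L": -3, "M": -1}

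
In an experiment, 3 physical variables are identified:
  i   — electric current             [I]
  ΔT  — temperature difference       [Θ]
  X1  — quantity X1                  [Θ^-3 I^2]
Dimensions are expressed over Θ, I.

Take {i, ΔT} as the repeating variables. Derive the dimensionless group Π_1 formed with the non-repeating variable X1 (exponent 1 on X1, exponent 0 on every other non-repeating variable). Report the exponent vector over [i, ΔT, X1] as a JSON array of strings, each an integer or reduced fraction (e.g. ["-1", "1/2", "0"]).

["-2", "3", "1"]

Exponent matrix [Θ,I] × [i,ΔT,X1]:
  Θ: [ 0  1 -3]
  I: [ 1  0  2]
RREF → pivots at {i,ΔT} ⇒ r = 2
Repeat: i,ΔT; free: X1
RREF:
  r0: [   1    0    2]
  r1: [   0    1   -3]
Fix exponent of X1 at 1; solve each RREF row for its pivot's exponent:
  r0: exp(i) + (2)·1 = 0 ⇒ exp(i) = -2
  r1: exp(ΔT) + (-3)·1 = 0 ⇒ exp(ΔT) = 3
Π_1 = i^-2 · ΔT^3 · X1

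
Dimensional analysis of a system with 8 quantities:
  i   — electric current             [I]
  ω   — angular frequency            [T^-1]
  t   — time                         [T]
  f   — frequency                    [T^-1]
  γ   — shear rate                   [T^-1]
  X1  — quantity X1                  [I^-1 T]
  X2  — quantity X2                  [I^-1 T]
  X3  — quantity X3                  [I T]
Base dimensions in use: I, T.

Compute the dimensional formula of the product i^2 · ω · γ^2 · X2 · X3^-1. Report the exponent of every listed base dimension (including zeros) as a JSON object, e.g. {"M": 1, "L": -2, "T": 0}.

{"I": 0, "T": -3}

Dimensional matrix (I×T by i×ω×t×f×γ×X1×X2×X3):
  I: [ 1  0  0  0  0 -1 -1  1]
  T: [ 0 -1  1 -1 -1  1  1  1]
  [I]: (2)·1+(1)·0+(2)·0+(1)·-1+(-1)·1 = 0
  [T]: (2)·0+(1)·-1+(2)·-1+(1)·1+(-1)·1 = -3
⇒ T^-3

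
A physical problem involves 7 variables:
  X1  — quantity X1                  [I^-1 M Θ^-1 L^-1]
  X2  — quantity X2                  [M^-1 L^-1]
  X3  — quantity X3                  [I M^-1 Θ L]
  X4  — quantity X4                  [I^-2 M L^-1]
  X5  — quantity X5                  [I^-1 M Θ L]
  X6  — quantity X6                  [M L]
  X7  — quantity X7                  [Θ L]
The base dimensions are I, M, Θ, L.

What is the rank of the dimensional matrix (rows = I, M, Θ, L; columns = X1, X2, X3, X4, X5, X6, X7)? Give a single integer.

Exponent matrix [I,M,Θ,L] × [X1,X2,X3,X4,X5,X6,X7]:
  I: [-1  0  1 -2 -1  0  0]
  M: [ 1 -1 -1  1  1  1  0]
  Θ: [-1  0  1  0  1  0  1]
  L: [-1 -1  1 -1  1  1  1]
Echelon form has 3 nonzero rows (pivots: X1,X2,X4)

3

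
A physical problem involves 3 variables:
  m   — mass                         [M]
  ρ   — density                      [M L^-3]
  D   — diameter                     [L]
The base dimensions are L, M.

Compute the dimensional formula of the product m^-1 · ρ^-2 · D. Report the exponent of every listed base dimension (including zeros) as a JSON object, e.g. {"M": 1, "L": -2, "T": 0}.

Exponent matrix [L,M] × [m,ρ,D]:
  L: [ 0 -3  1]
  M: [ 1  1  0]
  [L]: (-1)·0+(-2)·-3+(1)·1 = 7
  [M]: (-1)·1+(-2)·1+(1)·0 = -3
⇒ L^7 M^-3

{"L": 7, "M": -3}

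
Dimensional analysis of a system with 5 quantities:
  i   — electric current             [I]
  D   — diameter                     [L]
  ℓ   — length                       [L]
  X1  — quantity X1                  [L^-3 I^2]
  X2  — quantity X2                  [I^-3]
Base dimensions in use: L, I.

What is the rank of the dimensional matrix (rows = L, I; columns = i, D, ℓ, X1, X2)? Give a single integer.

Dimensional matrix (L×I by i×D×ℓ×X1×X2):
  L: [ 0  1  1 -3  0]
  I: [ 1  0  0  2 -3]
Row reduction gives pivot columns i,D; rank = 2

2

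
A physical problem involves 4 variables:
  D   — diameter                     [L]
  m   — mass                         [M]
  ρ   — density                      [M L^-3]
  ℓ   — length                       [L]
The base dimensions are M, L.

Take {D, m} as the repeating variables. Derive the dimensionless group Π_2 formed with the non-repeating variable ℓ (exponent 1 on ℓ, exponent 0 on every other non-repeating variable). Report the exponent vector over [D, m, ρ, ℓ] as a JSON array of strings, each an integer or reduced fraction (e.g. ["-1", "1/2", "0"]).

Exponent matrix [M,L] × [D,m,ρ,ℓ]:
  M: [ 0  1  1  0]
  L: [ 1  0 -3  1]
Echelon form has 2 nonzero rows (pivots: D,m)
Repeat: D,m; free: ρ,ℓ
RREF:
  r0: [   1    0   -3    1]
  r1: [   0    1    1    0]
Fix exponent of ℓ at 1, ρ at 0; solve each RREF row for its pivot's exponent:
  r0: exp(D) + (1)·1 = 0 ⇒ exp(D) = -1
  r1: exp(m) + (0)·1 = 0 ⇒ exp(m) = 0
Π_2 = D^-1 · ℓ

["-1", "0", "0", "1"]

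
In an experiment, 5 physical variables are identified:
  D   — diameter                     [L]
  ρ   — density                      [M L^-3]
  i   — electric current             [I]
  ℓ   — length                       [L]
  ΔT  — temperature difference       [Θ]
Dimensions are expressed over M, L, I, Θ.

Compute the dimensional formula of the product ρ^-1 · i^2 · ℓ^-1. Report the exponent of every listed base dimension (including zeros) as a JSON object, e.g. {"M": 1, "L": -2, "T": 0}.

Dimensional matrix (M×L×I×Θ by D×ρ×i×ℓ×ΔT):
  M: [ 0  1  0  0  0]
  L: [ 1 -3  0  1  0]
  I: [ 0  0  1  0  0]
  Θ: [ 0  0  0  0  1]
  [M]: (-1)·1+(2)·0+(-1)·0 = -1
  [L]: (-1)·-3+(2)·0+(-1)·1 = 2
  [I]: (-1)·0+(2)·1+(-1)·0 = 2
  [Θ]: (-1)·0+(2)·0+(-1)·0 = 0
⇒ M^-1 L^2 I^2

{"M": -1, "L": 2, "I": 2, "Θ": 0}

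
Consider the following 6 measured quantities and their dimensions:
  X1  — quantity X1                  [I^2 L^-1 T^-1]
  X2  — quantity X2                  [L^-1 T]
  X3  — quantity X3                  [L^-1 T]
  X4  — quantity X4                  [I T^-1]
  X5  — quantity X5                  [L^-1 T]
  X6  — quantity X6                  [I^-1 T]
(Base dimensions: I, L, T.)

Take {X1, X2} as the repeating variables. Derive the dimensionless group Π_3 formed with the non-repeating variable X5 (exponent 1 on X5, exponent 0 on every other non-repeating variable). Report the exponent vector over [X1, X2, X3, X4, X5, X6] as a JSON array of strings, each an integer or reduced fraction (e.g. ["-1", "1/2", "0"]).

["0", "-1", "0", "0", "1", "0"]

Dimensional matrix (I×L×T by X1×X2×X3×X4×X5×X6):
  I: [ 2  0  0  1  0 -1]
  L: [-1 -1 -1  0 -1  0]
  T: [-1  1  1 -1  1  1]
Echelon form has 2 nonzero rows (pivots: X1,X2)
Pivot set = {X1,X2}, free = {X3,X4,X5,X6}
RREF:
  r0: [   1    0    0  1/2    0 -1/2]
  r1: [   0    1    1 -1/2    1  1/2]
  r2: [   0    0    0    0    0    0]
Fix exponent of X5 at 1, X3 at 0, X4 at 0, X6 at 0; solve each RREF row for its pivot's exponent:
  r0: exp(X1) + (0)·1 = 0 ⇒ exp(X1) = 0
  r1: exp(X2) + (1)·1 = 0 ⇒ exp(X2) = -1
Π_3 = X2^-1 · X5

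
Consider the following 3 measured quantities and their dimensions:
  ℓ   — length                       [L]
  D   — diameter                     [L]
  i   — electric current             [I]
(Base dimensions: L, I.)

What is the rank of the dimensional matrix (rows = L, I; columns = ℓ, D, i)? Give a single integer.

2

Write exponents as rows L,I / cols ℓ,D,i:
  L: [ 1  1  0]
  I: [ 0  0  1]
RREF → pivots at {ℓ,i} ⇒ r = 2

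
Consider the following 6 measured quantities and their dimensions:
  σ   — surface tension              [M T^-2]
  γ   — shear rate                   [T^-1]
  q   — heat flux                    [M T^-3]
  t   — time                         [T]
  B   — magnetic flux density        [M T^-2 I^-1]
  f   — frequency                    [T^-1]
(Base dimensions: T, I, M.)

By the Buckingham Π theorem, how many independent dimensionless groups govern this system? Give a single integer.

Dimensional matrix (T×I×M by σ×γ×q×t×B×f):
  T: [-2 -1 -3  1 -2 -1]
  I: [ 0  0  0  0 -1  0]
  M: [ 1  0  1  0  1  0]
Echelon form has 3 nonzero rows (pivots: σ,γ,B)
6 vars − rank 3 = 3 Π groups

3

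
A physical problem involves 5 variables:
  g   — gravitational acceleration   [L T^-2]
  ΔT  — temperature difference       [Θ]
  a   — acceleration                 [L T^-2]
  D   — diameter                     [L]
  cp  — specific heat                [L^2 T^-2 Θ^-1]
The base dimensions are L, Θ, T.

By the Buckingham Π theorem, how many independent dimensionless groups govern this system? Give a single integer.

2

Write exponents as rows L,Θ,T / cols g,ΔT,a,D,cp:
  L: [ 1  0  1  1  2]
  Θ: [ 0  1  0  0 -1]
  T: [-2  0 -2  0 -2]
Row reduction gives pivot columns g,ΔT,D; rank = 3
5 vars − rank 3 = 2 Π groups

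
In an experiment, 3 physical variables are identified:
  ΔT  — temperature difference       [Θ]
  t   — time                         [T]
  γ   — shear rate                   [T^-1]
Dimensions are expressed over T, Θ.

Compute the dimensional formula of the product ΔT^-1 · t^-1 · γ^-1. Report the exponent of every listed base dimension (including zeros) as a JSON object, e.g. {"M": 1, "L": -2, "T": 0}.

{"T": 0, "Θ": -1}

Dimensional matrix (T×Θ by ΔT×t×γ):
  T: [ 0  1 -1]
  Θ: [ 1  0  0]
  [T]: (-1)·0+(-1)·1+(-1)·-1 = 0
  [Θ]: (-1)·1+(-1)·0+(-1)·0 = -1
⇒ Θ^-1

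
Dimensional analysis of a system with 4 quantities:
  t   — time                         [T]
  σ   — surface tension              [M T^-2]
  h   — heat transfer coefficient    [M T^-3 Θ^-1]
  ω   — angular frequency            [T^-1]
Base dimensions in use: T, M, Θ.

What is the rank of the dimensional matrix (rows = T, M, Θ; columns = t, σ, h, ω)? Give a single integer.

Exponent matrix [T,M,Θ] × [t,σ,h,ω]:
  T: [ 1 -2 -3 -1]
  M: [ 0  1  1  0]
  Θ: [ 0  0 -1  0]
RREF → pivots at {t,σ,h} ⇒ r = 3

3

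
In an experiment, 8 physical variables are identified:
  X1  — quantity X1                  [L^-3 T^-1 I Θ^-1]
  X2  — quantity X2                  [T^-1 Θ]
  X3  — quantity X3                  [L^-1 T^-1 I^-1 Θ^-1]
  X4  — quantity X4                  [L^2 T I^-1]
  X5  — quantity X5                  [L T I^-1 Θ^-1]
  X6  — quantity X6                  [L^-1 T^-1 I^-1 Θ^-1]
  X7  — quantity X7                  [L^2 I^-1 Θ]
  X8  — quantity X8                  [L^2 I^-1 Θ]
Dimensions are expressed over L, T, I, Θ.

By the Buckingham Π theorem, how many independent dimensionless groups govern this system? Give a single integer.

5

Write exponents as rows L,T,I,Θ / cols X1,X2,X3,X4,X5,X6,X7,X8:
  L: [-3  0 -1  2  1 -1  2  2]
  T: [-1 -1 -1  1  1 -1  0  0]
  I: [ 1  0 -1 -1 -1 -1 -1 -1]
  Θ: [-1  1 -1  0 -1 -1  1  1]
Echelon form has 3 nonzero rows (pivots: X1,X2,X3)
8 vars − rank 3 = 5 Π groups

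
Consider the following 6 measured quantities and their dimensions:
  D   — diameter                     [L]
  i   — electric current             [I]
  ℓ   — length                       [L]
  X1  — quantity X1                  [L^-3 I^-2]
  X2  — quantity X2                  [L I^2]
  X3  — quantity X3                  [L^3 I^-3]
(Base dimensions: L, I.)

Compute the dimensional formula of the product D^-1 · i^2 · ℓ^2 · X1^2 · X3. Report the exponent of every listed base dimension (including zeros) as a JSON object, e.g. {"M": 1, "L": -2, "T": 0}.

Write exponents as rows L,I / cols D,i,ℓ,X1,X2,X3:
  L: [ 1  0  1 -3  1  3]
  I: [ 0  1  0 -2  2 -3]
  [L]: (-1)·1+(2)·0+(2)·1+(2)·-3+(1)·3 = -2
  [I]: (-1)·0+(2)·1+(2)·0+(2)·-2+(1)·-3 = -5
⇒ L^-2 I^-5

{"L": -2, "I": -5}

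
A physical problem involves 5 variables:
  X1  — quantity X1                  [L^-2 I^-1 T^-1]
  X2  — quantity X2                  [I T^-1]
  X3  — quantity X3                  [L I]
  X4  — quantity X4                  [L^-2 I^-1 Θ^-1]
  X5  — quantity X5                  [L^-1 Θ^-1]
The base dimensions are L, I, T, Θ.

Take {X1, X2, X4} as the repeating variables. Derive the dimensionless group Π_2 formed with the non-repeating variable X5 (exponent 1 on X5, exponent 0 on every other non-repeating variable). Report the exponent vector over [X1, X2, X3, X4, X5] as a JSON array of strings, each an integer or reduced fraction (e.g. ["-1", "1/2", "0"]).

["1/2", "-1/2", "0", "-1", "1"]

Dimensional matrix (L×I×T×Θ by X1×X2×X3×X4×X5):
  L: [-2  0  1 -2 -1]
  I: [-1  1  1 -1  0]
  T: [-1 -1  0  0  0]
  Θ: [ 0  0  0 -1 -1]
Row reduction gives pivot columns X1,X2,X4; rank = 3
Repeat: X1,X2,X4; free: X3,X5
RREF:
  r0: [   1    0 -1/2    0 -1/2]
  r1: [   0    1  1/2    0  1/2]
  r2: [   0    0    0    1    1]
  r3: [   0    0    0    0    0]
Fix exponent of X5 at 1, X3 at 0; solve each RREF row for its pivot's exponent:
  r0: exp(X1) + (-1/2)·1 = 0 ⇒ exp(X1) = 1/2
  r1: exp(X2) + (1/2)·1 = 0 ⇒ exp(X2) = -1/2
  r2: exp(X4) + (1)·1 = 0 ⇒ exp(X4) = -1
Π_2 = X1^(1/2) · X2^(-1/2) · X4^-1 · X5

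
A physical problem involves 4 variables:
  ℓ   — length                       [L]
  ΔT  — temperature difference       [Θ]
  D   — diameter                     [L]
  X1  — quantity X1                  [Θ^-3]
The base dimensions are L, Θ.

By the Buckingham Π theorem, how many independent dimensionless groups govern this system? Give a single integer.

Write exponents as rows L,Θ / cols ℓ,ΔT,D,X1:
  L: [ 1  0  1  0]
  Θ: [ 0  1  0 -3]
RREF → pivots at {ℓ,ΔT} ⇒ r = 2
4 vars − rank 2 = 2 Π groups

2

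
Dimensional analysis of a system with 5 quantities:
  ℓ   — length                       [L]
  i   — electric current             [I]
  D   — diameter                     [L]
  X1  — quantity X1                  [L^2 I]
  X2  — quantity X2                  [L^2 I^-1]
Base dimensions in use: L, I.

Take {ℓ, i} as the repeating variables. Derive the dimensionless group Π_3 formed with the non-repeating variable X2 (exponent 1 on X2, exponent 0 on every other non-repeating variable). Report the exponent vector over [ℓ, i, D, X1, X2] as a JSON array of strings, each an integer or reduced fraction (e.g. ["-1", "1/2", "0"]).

Write exponents as rows L,I / cols ℓ,i,D,X1,X2:
  L: [ 1  0  1  2  2]
  I: [ 0  1  0  1 -1]
Row reduction gives pivot columns ℓ,i; rank = 2
Pivot set = {ℓ,i}, free = {D,X1,X2}
RREF:
  r0: [   1    0    1    2    2]
  r1: [   0    1    0    1   -1]
Fix exponent of X2 at 1, D at 0, X1 at 0; solve each RREF row for its pivot's exponent:
  r0: exp(ℓ) + (2)·1 = 0 ⇒ exp(ℓ) = -2
  r1: exp(i) + (-1)·1 = 0 ⇒ exp(i) = 1
Π_3 = ℓ^-2 · i · X2

["-2", "1", "0", "0", "1"]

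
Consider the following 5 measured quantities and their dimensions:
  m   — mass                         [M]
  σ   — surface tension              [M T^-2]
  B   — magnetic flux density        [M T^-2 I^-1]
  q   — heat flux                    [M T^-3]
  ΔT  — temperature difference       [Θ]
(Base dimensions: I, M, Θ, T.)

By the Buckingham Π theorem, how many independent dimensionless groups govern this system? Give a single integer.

1

Write exponents as rows I,M,Θ,T / cols m,σ,B,q,ΔT:
  I: [ 0  0 -1  0  0]
  M: [ 1  1  1  1  0]
  Θ: [ 0  0  0  0  1]
  T: [ 0 -2 -2 -3  0]
RREF → pivots at {m,σ,B,ΔT} ⇒ r = 4
n=5, r=4 ⇒ 1 dimensionless group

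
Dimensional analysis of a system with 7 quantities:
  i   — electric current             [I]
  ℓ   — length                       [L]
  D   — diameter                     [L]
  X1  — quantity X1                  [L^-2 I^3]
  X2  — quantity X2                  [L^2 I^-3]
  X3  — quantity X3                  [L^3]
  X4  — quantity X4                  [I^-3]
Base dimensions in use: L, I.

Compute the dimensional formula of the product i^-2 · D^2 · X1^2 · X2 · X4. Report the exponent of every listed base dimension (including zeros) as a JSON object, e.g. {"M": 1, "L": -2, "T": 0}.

Write exponents as rows L,I / cols i,ℓ,D,X1,X2,X3,X4:
  L: [ 0  1  1 -2  2  3  0]
  I: [ 1  0  0  3 -3  0 -3]
  [L]: (-2)·0+(2)·1+(2)·-2+(1)·2+(1)·0 = 0
  [I]: (-2)·1+(2)·0+(2)·3+(1)·-3+(1)·-3 = -2
⇒ I^-2

{"L": 0, "I": -2}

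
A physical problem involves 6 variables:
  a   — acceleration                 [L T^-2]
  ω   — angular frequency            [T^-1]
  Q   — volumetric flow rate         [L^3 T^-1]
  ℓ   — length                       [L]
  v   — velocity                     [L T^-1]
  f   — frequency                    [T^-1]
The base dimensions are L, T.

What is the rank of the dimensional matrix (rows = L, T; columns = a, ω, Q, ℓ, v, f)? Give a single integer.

Dimensional matrix (L×T by a×ω×Q×ℓ×v×f):
  L: [ 1  0  3  1  1  0]
  T: [-2 -1 -1  0 -1 -1]
Echelon form has 2 nonzero rows (pivots: a,ω)

2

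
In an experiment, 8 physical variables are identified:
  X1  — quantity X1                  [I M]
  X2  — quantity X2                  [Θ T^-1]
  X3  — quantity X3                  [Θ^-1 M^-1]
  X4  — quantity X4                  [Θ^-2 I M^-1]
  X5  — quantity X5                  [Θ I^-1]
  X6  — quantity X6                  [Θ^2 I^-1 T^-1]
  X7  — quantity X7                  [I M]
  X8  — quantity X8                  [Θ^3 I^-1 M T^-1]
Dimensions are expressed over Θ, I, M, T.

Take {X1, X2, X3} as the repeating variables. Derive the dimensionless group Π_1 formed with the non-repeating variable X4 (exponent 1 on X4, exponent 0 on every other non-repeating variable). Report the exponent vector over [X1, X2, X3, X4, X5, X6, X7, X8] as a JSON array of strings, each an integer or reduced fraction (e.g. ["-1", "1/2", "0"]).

["-1", "0", "-2", "1", "0", "0", "0", "0"]

Dimensional matrix (Θ×I×M×T by X1×X2×X3×X4×X5×X6×X7×X8):
  Θ: [ 0  1 -1 -2  1  2  0  3]
  I: [ 1  0  0  1 -1 -1  1 -1]
  M: [ 1  0 -1 -1  0  0  1  1]
  T: [ 0 -1  0  0  0 -1  0 -1]
RREF → pivots at {X1,X2,X3} ⇒ r = 3
Pivot set = {X1,X2,X3}, free = {X4,X5,X6,X7,X8}
RREF:
  r0: [   1    0    0    1   -1   -1    1   -1]
  r1: [   0    1    0    0    0    1    0    1]
  r2: [   0    0    1    2   -1   -1    0   -2]
  r3: [   0    0    0    0    0    0    0    0]
Fix exponent of X4 at 1, X5 at 0, X6 at 0, X7 at 0, X8 at 0; solve each RREF row for its pivot's exponent:
  r0: exp(X1) + (1)·1 = 0 ⇒ exp(X1) = -1
  r1: exp(X2) + (0)·1 = 0 ⇒ exp(X2) = 0
  r2: exp(X3) + (2)·1 = 0 ⇒ exp(X3) = -2
Π_1 = X1^-1 · X3^-2 · X4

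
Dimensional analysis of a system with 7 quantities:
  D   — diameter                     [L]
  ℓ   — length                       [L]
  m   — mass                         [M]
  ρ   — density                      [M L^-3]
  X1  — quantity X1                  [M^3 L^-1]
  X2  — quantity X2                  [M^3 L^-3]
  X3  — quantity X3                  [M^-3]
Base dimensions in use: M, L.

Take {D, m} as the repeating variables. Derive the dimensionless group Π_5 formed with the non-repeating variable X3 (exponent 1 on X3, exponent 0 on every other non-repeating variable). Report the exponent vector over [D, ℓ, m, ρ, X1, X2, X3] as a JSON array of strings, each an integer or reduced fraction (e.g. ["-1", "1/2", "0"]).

["0", "0", "3", "0", "0", "0", "1"]

Dimensional matrix (M×L by D×ℓ×m×ρ×X1×X2×X3):
  M: [ 0  0  1  1  3  3 -3]
  L: [ 1  1  0 -3 -1 -3  0]
Echelon form has 2 nonzero rows (pivots: D,m)
Repeat: D,m; free: ℓ,ρ,X1,X2,X3
RREF:
  r0: [   1    1    0   -3   -1   -3    0]
  r1: [   0    0    1    1    3    3   -3]
Fix exponent of X3 at 1, ℓ at 0, ρ at 0, X1 at 0, X2 at 0; solve each RREF row for its pivot's exponent:
  r0: exp(D) + (0)·1 = 0 ⇒ exp(D) = 0
  r1: exp(m) + (-3)·1 = 0 ⇒ exp(m) = 3
Π_5 = m^3 · X3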